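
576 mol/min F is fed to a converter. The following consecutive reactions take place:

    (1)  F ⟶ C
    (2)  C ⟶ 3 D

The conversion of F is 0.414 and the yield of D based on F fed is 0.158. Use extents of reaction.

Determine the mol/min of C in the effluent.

Conversion of F: F consumed = 1ξ₁ = 0.414 × 576 → ξ₁ = 238.5 mol/min.
Yield of D: 3ξ₂ / 576 = 0.158 → ξ₂ = 30.34 mol/min.
Outlet amounts (n = n₀ + Σ ν·ξ):
  F: 576 − 1(238.5) = 337.5
  C: 0 + 1(238.5) − 1(30.34) = 208.1
  D: 0 + 3(30.34) = 91.01

208 mol/min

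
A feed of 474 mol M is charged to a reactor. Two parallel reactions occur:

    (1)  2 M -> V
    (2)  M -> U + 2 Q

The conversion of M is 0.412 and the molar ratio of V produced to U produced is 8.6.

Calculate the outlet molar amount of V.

92.3 mol

Conversion of M: M consumed = 0.412 × 474 = 195.3 mol = 2ξ₁ + 1ξ₂.
Selectivity: 1ξ₁ / (1ξ₂) = 8.6 → ξ₁ = 8.6 ξ₂.
Substitute: (2·8.6 + 1) ξ₂ = 195.3 → ξ₂ = 10.73 mol, ξ₁ = 92.28 mol.
Outlet amounts (n = n₀ + Σ ν·ξ):
  M: 474 − 2(92.28) − 1(10.73) = 278.7
  V: 0 + 1(92.28) = 92.28
  U: 0 + 1(10.73) = 10.73
  Q: 0 + 2(10.73) = 21.46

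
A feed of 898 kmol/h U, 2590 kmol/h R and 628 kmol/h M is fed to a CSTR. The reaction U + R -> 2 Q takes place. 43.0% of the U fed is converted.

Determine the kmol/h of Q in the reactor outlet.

772 kmol/h

U reacted = 0.43 × 898 = 386.1 kmol/h; ν_U = −1, so ξ = 386.1/1 = 386.1 kmol/h.
Outlet amounts (n = n₀ + ν ξ):
  U: 898 − 1(386.1) = 511.9
  R: 2590 − 1(386.1) = 2204
  Q: 0 + 2(386.1) = 772.3
  M: 628 (inert)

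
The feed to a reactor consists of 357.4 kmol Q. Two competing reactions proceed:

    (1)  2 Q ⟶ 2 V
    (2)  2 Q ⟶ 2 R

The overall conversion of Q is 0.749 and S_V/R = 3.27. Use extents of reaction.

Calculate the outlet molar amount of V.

Conversion of Q: Q consumed = 0.749 × 357.4 = 267.7 kmol = 2ξ₁ + 2ξ₂.
Selectivity: 2ξ₁ / (2ξ₂) = 3.27 → ξ₁ = 3.27 ξ₂.
Substitute: (2·3.27 + 2) ξ₂ = 267.7 → ξ₂ = 31.35 kmol, ξ₁ = 102.5 kmol.
Outlet amounts (n = n₀ + Σ ν·ξ):
  Q: 357.4 − 2(102.5) − 2(31.35) = 89.71
  V: 0 + 2(102.5) = 205
  R: 0 + 2(31.35) = 62.69

205 kmol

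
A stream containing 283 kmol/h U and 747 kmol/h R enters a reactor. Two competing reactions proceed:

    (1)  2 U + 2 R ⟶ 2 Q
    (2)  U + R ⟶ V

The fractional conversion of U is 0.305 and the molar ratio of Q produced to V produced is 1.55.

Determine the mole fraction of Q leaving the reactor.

0.0556

Conversion of U: U consumed = 0.305 × 283 = 86.31 kmol/h = 2ξ₁ + 1ξ₂.
Selectivity: 2ξ₁ / (1ξ₂) = 1.55 → ξ₁ = 0.775 ξ₂.
Substitute: (2·0.775 + 1) ξ₂ = 86.31 → ξ₂ = 33.85 kmol/h, ξ₁ = 26.23 kmol/h.
Outlet amounts (n = n₀ + Σ ν·ξ):
  U: 283 − 2(26.23) − 1(33.85) = 196.7
  R: 747 − 2(26.23) − 1(33.85) = 660.7
  Q: 0 + 2(26.23) = 52.47
  V: 0 + 1(33.85) = 33.85
Total out = 943.7 kmol/h; y_Q = 52.47 / 943.7 = 0.0556.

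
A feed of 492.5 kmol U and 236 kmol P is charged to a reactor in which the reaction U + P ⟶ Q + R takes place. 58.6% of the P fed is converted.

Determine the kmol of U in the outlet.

354 kmol

P reacted = 0.586 × 236 = 138.3 kmol; ν_P = −1, so ξ = 138.3/1 = 138.3 kmol.
Outlet amounts (n = n₀ + ν ξ):
  U: 492.5 − 1(138.3) = 354.2
  P: 236 − 1(138.3) = 97.7
  Q: 0 + 1(138.3) = 138.3
  R: 0 + 1(138.3) = 138.3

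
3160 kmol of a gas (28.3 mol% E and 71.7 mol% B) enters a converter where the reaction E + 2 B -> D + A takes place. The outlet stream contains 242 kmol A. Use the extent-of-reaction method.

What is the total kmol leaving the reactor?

2920 kmol

For A: n = n₀ + 1ξ → 242 = 0 + 1ξ, giving ξ = 242 kmol.
Outlet amounts (n = n₀ + ν ξ):
  E: 894.3 − 1(242) = 652.3
  B: 2266 − 2(242) = 1782
  D: 0 + 1(242) = 242
  A: 0 + 1(242) = 242
Total out = 652.3 + 1782 + 242 + 242 = 2918 kmol.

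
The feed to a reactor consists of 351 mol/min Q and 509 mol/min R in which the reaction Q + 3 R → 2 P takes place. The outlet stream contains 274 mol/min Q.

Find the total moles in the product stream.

For Q: n = n₀ − 1ξ → 274 = 351 − 1ξ, giving ξ = 77 mol/min.
Outlet amounts (n = n₀ + ν ξ):
  Q: 351 − 1(77) = 274
  R: 509 − 3(77) = 278
  P: 0 + 2(77) = 154
Total out = 274 + 278 + 154 = 706 mol/min.

706 mol/min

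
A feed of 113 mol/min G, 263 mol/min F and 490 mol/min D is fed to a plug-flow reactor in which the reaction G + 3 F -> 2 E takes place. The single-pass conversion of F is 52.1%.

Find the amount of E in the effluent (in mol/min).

91.3 mol/min

F reacted = 0.521 × 263 = 137 mol/min; ν_F = −3, so ξ = 137/3 = 45.67 mol/min.
Outlet amounts (n = n₀ + ν ξ):
  G: 113 − 1(45.67) = 67.33
  F: 263 − 3(45.67) = 126
  E: 0 + 2(45.67) = 91.35
  D: 490 (inert)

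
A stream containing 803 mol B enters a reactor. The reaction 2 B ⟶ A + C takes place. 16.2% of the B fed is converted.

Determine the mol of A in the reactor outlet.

B reacted = 0.162 × 803 = 130.1 mol; ν_B = −2, so ξ = 130.1/2 = 65.04 mol.
Outlet amounts (n = n₀ + ν ξ):
  B: 803 − 2(65.04) = 672.9
  A: 0 + 1(65.04) = 65.04
  C: 0 + 1(65.04) = 65.04

65 mol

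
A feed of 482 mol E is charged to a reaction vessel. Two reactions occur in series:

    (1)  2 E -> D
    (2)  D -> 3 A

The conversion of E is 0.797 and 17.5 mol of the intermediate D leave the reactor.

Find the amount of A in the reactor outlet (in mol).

Conversion of E: E consumed = 2ξ₁ = 0.797 × 482 → ξ₁ = 192.1 mol.
D balance: n_D = 0 + 1ξ₁ − 1ξ₂ = 17.5 → ξ₂ = (1·192.1 − 17.5)/1 = 174.6 mol.
Outlet amounts (n = n₀ + Σ ν·ξ):
  E: 482 − 2(192.1) = 97.85
  D: 0 + 1(192.1) − 1(174.6) = 17.5
  A: 0 + 3(174.6) = 523.7

524 mol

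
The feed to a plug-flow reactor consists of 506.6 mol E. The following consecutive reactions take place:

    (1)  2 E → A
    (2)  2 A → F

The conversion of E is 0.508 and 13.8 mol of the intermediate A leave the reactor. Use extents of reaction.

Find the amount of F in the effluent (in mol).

57.4 mol

Conversion of E: E consumed = 2ξ₁ = 0.508 × 506.6 → ξ₁ = 128.7 mol.
A balance: n_A = 0 + 1ξ₁ − 2ξ₂ = 13.8 → ξ₂ = (1·128.7 − 13.8)/2 = 57.44 mol.
Outlet amounts (n = n₀ + Σ ν·ξ):
  E: 506.6 − 2(128.7) = 249.2
  A: 0 + 1(128.7) − 2(57.44) = 13.8
  F: 0 + 1(57.44) = 57.44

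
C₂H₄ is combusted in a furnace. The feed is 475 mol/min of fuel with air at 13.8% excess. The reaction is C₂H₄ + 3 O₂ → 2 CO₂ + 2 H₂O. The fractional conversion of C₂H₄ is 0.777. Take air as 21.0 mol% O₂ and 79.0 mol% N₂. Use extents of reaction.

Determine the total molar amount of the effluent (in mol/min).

8200 mol/min

Stoichiometric O₂ = 3 × 475 = 1425 mol/min; O₂ fed = 1425 × 1.138 = 1622 mol/min.
N₂ fed = 1622 × 79/21 = 6100 mol/min.
Fuel reacted = 0.777 × 475 → ξ = 369.1 mol/min.
Outlet (n = n₀ + ν ξ):
  C₂H₄: 475 − 1(369.1) = 105.9
  O₂: 1622 − 3(369.1) = 514.4
  N₂: 6100 (inert)
  CO₂: 0 + 2(369.1) = 738.1
  H₂O: 0 + 2(369.1) = 738.1
Total out = 105.9 + 514.4 + 6100 + 738.1 + 738.1 = 8197 mol/min.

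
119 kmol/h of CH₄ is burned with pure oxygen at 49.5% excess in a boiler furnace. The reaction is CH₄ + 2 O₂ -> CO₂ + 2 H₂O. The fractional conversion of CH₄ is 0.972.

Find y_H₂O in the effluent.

Stoichiometric O₂ = 2 × 119 = 238 kmol/h; O₂ fed = 238 × 1.495 = 355.8 kmol/h.
Fuel reacted = 0.972 × 119 → ξ = 115.7 kmol/h.
Outlet (n = n₀ + ν ξ):
  CH₄: 119 − 1(115.7) = 3.332
  O₂: 355.8 − 2(115.7) = 124.5
  CO₂: 0 + 1(115.7) = 115.7
  H₂O: 0 + 2(115.7) = 231.3
Total out = 474.8 kmol/h; y_H₂O = 231.3 / 474.8 = 0.4872.

0.487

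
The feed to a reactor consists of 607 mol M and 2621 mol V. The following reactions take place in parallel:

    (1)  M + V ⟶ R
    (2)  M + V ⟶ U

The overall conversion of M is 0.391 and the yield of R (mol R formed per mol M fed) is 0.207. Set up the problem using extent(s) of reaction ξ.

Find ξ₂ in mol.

ξ₂ = 112 mol

Yield of R: 1ξ₁ / 607 = 0.207 → ξ₁ = 125.6 mol.
Conversion of M: 1ξ₁ + 1ξ₂ = 0.391 × 607 = 237.3 → ξ₂ = 111.7 mol.
Outlet amounts (n = n₀ + Σ ν·ξ):
  M: 607 − 1(125.6) − 1(111.7) = 369.7
  V: 2621 − 1(125.6) − 1(111.7) = 2384
  R: 0 + 1(125.6) = 125.6
  U: 0 + 1(111.7) = 111.7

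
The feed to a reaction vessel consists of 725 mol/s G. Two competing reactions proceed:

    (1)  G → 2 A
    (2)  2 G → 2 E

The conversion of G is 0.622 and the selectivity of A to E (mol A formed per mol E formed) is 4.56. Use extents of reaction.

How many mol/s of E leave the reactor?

Conversion of G: G consumed = 0.622 × 725 = 450.9 mol/s = 1ξ₁ + 2ξ₂.
Selectivity: 2ξ₁ / (2ξ₂) = 4.56 → ξ₁ = 4.56 ξ₂.
Substitute: (1·4.56 + 2) ξ₂ = 450.9 → ξ₂ = 68.74 mol/s, ξ₁ = 313.5 mol/s.
Outlet amounts (n = n₀ + Σ ν·ξ):
  G: 725 − 1(313.5) − 2(68.74) = 274
  A: 0 + 2(313.5) = 626.9
  E: 0 + 2(68.74) = 137.5

137 mol/s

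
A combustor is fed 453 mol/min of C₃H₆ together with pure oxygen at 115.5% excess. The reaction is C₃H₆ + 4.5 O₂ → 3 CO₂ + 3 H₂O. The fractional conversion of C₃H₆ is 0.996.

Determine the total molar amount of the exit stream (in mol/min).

Stoichiometric O₂ = 4.5 × 453 = 2038 mol/min; O₂ fed = 2038 × 2.155 = 4393 mol/min.
Fuel reacted = 0.996 × 453 → ξ = 451.2 mol/min.
Outlet (n = n₀ + ν ξ):
  C₃H₆: 453 − 1(451.2) = 1.812
  O₂: 4393 − 4.5(451.2) = 2363
  CO₂: 0 + 3(451.2) = 1354
  H₂O: 0 + 3(451.2) = 1354
Total out = 1.812 + 2363 + 1354 + 1354 = 5072 mol/min.

5070 mol/min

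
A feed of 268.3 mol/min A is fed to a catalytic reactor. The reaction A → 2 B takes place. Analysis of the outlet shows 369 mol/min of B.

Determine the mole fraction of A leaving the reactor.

0.185

For B: n = n₀ + 2ξ → 369 = 0 + 2ξ, giving ξ = 184.5 mol/min.
Outlet amounts (n = n₀ + ν ξ):
  A: 268.3 − 1(184.5) = 83.8
  B: 0 + 2(184.5) = 369
Total out = 452.8 mol/min; y_A = 83.8 / 452.8 = 0.1851.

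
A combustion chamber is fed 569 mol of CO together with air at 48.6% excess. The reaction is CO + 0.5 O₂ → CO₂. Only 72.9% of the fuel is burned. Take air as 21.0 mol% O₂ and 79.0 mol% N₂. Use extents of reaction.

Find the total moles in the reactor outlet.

Stoichiometric O₂ = 0.5 × 569 = 284.5 mol; O₂ fed = 284.5 × 1.486 = 422.8 mol.
N₂ fed = 422.8 × 79/21 = 1590 mol.
Fuel reacted = 0.729 × 569 → ξ = 414.8 mol.
Outlet (n = n₀ + ν ξ):
  CO: 569 − 1(414.8) = 154.2
  O₂: 422.8 − 0.5(414.8) = 215.4
  N₂: 1590 (inert)
  CO₂: 0 + 1(414.8) = 414.8
Total out = 154.2 + 215.4 + 1590 + 414.8 = 2375 mol.

2370 mol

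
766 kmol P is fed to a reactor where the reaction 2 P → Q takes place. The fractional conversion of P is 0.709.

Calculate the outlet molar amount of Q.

P reacted = 0.709 × 766 = 543.1 kmol; ν_P = −2, so ξ = 543.1/2 = 271.5 kmol.
Outlet amounts (n = n₀ + ν ξ):
  P: 766 − 2(271.5) = 222.9
  Q: 0 + 1(271.5) = 271.5

272 kmol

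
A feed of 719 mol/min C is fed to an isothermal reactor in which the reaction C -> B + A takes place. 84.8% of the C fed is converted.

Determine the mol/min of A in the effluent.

C reacted = 0.848 × 719 = 609.7 mol/min; ν_C = −1, so ξ = 609.7/1 = 609.7 mol/min.
Outlet amounts (n = n₀ + ν ξ):
  C: 719 − 1(609.7) = 109.3
  B: 0 + 1(609.7) = 609.7
  A: 0 + 1(609.7) = 609.7

610 mol/min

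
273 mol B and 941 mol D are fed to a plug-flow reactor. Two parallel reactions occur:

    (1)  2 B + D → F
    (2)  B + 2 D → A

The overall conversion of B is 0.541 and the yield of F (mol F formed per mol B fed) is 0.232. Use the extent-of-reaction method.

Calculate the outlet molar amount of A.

Yield of F: 1ξ₁ / 273 = 0.232 → ξ₁ = 63.34 mol.
Conversion of B: 2ξ₁ + 1ξ₂ = 0.541 × 273 = 147.7 → ξ₂ = 21.02 mol.
Outlet amounts (n = n₀ + Σ ν·ξ):
  B: 273 − 2(63.34) − 1(21.02) = 125.3
  D: 941 − 1(63.34) − 2(21.02) = 835.6
  F: 0 + 1(63.34) = 63.34
  A: 0 + 1(21.02) = 21.02

21 mol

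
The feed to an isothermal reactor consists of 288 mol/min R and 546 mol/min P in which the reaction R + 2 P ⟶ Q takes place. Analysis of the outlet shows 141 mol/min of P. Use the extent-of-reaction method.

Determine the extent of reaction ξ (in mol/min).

ξ = 202 mol/min

For P: n = n₀ − 2ξ → 141 = 546 − 2ξ, giving ξ = 202.5 mol/min.
Outlet amounts (n = n₀ + ν ξ):
  R: 288 − 1(202.5) = 85.5
  P: 546 − 2(202.5) = 141
  Q: 0 + 1(202.5) = 202.5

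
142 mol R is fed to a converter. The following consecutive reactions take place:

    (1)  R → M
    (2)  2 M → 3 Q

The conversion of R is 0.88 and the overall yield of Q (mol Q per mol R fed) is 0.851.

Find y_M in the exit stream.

Conversion of R: R consumed = 1ξ₁ = 0.88 × 142 → ξ₁ = 125 mol.
Yield of Q: 3ξ₂ / 142 = 0.851 → ξ₂ = 40.28 mol.
Outlet amounts (n = n₀ + Σ ν·ξ):
  R: 142 − 1(125) = 17.04
  M: 0 + 1(125) − 2(40.28) = 44.4
  Q: 0 + 3(40.28) = 120.8
Total out = 182.3 mol; y_M = 44.4 / 182.3 = 0.2436.

0.244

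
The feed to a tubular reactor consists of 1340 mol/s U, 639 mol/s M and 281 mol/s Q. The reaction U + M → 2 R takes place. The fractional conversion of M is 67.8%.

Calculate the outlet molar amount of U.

M reacted = 0.678 × 639 = 433.2 mol/s; ν_M = −1, so ξ = 433.2/1 = 433.2 mol/s.
Outlet amounts (n = n₀ + ν ξ):
  U: 1340 − 1(433.2) = 906.8
  M: 639 − 1(433.2) = 205.8
  R: 0 + 2(433.2) = 866.5
  Q: 281 (inert)

907 mol/s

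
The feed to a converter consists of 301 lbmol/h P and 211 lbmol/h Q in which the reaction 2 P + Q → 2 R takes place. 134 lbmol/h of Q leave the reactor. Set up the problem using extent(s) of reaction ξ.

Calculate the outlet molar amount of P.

147 lbmol/h

For Q: n = n₀ − 1ξ → 134 = 211 − 1ξ, giving ξ = 77 lbmol/h.
Outlet amounts (n = n₀ + ν ξ):
  P: 301 − 2(77) = 147
  Q: 211 − 1(77) = 134
  R: 0 + 2(77) = 154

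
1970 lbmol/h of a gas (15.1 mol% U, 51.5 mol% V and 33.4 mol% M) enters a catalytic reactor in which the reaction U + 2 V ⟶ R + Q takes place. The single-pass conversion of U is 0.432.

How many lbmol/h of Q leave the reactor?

129 lbmol/h

U reacted = 0.432 × 297.5 = 128.5 lbmol/h; ν_U = −1, so ξ = 128.5/1 = 128.5 lbmol/h.
Outlet amounts (n = n₀ + ν ξ):
  U: 297.5 − 1(128.5) = 169
  V: 1015 − 2(128.5) = 757.5
  R: 0 + 1(128.5) = 128.5
  Q: 0 + 1(128.5) = 128.5
  M: 658 (inert)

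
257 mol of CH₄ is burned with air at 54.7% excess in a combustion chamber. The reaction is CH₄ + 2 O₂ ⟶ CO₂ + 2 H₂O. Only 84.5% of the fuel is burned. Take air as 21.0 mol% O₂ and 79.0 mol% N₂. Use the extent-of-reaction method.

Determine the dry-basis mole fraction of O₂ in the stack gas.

0.1

Stoichiometric O₂ = 2 × 257 = 514 mol; O₂ fed = 514 × 1.547 = 795.2 mol.
N₂ fed = 795.2 × 79/21 = 2991 mol.
Fuel reacted = 0.845 × 257 → ξ = 217.2 mol.
Outlet (n = n₀ + ν ξ):
  CH₄: 257 − 1(217.2) = 39.84
  O₂: 795.2 − 2(217.2) = 360.8
  N₂: 2991 (inert)
  CO₂: 0 + 1(217.2) = 217.2
  H₂O: 0 + 2(217.2) = 434.3
Dry total = 3609 mol; y_O₂ (dry) = 360.8 / 3609 = 0.09998.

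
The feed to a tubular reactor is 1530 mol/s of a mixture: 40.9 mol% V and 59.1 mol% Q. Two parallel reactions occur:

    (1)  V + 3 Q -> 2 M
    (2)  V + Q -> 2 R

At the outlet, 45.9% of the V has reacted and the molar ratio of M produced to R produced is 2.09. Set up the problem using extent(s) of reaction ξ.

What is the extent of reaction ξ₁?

Conversion of V: V consumed = 0.459 × 625.8 = 287.2 mol/s = 1ξ₁ + 1ξ₂.
Selectivity: 2ξ₁ / (2ξ₂) = 2.09 → ξ₁ = 2.09 ξ₂.
Substitute: (1·2.09 + 1) ξ₂ = 287.2 → ξ₂ = 92.95 mol/s, ξ₁ = 194.3 mol/s.
Outlet amounts (n = n₀ + Σ ν·ξ):
  V: 625.8 − 1(194.3) − 1(92.95) = 338.5
  Q: 904.2 − 3(194.3) − 1(92.95) = 228.5
  M: 0 + 2(194.3) = 388.5
  R: 0 + 2(92.95) = 185.9

ξ₁ = 194 mol/s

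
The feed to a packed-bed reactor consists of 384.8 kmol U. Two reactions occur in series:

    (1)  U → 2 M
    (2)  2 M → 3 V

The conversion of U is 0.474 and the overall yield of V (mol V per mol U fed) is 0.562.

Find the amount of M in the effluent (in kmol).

Conversion of U: U consumed = 1ξ₁ = 0.474 × 384.8 → ξ₁ = 182.4 kmol.
Yield of V: 3ξ₂ / 384.8 = 0.562 → ξ₂ = 72.09 kmol.
Outlet amounts (n = n₀ + Σ ν·ξ):
  U: 384.8 − 1(182.4) = 202.4
  M: 0 + 2(182.4) − 2(72.09) = 220.6
  V: 0 + 3(72.09) = 216.3

221 kmol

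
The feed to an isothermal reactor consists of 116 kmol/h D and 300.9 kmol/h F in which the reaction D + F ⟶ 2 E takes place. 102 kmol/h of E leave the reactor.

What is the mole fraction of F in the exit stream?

0.599

For E: n = n₀ + 2ξ → 102 = 0 + 2ξ, giving ξ = 51 kmol/h.
Outlet amounts (n = n₀ + ν ξ):
  D: 116 − 1(51) = 65
  F: 300.9 − 1(51) = 249.9
  E: 0 + 2(51) = 102
Total out = 416.9 kmol/h; y_F = 249.9 / 416.9 = 0.5994.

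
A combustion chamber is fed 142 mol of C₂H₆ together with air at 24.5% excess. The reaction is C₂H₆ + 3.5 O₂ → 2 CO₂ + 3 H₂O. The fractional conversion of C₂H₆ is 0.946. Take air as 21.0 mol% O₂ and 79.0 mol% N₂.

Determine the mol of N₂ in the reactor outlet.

Stoichiometric O₂ = 3.5 × 142 = 497 mol; O₂ fed = 497 × 1.245 = 618.8 mol.
N₂ fed = 618.8 × 79/21 = 2328 mol.
Fuel reacted = 0.946 × 142 → ξ = 134.3 mol.
Outlet (n = n₀ + ν ξ):
  C₂H₆: 142 − 1(134.3) = 7.668
  O₂: 618.8 − 3.5(134.3) = 148.6
  N₂: 2328 (inert)
  CO₂: 0 + 2(134.3) = 268.7
  H₂O: 0 + 3(134.3) = 403

2330 mol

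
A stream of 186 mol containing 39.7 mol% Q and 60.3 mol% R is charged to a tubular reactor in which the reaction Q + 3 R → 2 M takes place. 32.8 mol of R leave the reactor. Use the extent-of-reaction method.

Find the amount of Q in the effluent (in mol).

47.4 mol

For R: n = n₀ − 3ξ → 32.8 = 112.2 − 3ξ, giving ξ = 26.45 mol.
Outlet amounts (n = n₀ + ν ξ):
  Q: 73.84 − 1(26.45) = 47.39
  R: 112.2 − 3(26.45) = 32.8
  M: 0 + 2(26.45) = 52.91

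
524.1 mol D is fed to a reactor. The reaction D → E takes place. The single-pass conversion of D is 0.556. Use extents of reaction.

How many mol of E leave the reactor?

291 mol

D reacted = 0.556 × 524.1 = 291.4 mol; ν_D = −1, so ξ = 291.4/1 = 291.4 mol.
Outlet amounts (n = n₀ + ν ξ):
  D: 524.1 − 1(291.4) = 232.7
  E: 0 + 1(291.4) = 291.4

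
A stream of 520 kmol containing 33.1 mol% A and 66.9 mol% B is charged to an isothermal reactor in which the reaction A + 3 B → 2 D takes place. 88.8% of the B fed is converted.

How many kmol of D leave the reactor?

B reacted = 0.888 × 347.9 = 308.9 kmol; ν_B = −3, so ξ = 308.9/3 = 103 kmol.
Outlet amounts (n = n₀ + ν ξ):
  A: 172.1 − 1(103) = 69.15
  B: 347.9 − 3(103) = 38.96
  D: 0 + 2(103) = 205.9

206 kmol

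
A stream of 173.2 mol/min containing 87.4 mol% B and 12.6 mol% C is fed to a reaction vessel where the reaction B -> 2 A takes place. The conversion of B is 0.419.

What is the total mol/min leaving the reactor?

237 mol/min

B reacted = 0.419 × 151.4 = 63.43 mol/min; ν_B = −1, so ξ = 63.43/1 = 63.43 mol/min.
Outlet amounts (n = n₀ + ν ξ):
  B: 151.4 − 1(63.43) = 87.95
  A: 0 + 2(63.43) = 126.9
  C: 21.82 (inert)
Total out = 87.95 + 126.9 + 21.82 = 236.6 mol/min.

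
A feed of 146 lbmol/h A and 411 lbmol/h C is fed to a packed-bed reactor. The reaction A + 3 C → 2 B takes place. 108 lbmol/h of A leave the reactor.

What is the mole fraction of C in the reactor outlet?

0.617

For A: n = n₀ − 1ξ → 108 = 146 − 1ξ, giving ξ = 38 lbmol/h.
Outlet amounts (n = n₀ + ν ξ):
  A: 146 − 1(38) = 108
  C: 411 − 3(38) = 297
  B: 0 + 2(38) = 76
Total out = 481 lbmol/h; y_C = 297 / 481 = 0.6175.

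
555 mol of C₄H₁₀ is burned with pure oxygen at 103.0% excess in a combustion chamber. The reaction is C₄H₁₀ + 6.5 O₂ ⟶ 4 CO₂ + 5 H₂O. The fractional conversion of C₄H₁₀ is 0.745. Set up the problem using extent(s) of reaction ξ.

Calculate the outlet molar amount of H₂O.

Stoichiometric O₂ = 6.5 × 555 = 3608 mol; O₂ fed = 3608 × 2.030 = 7323 mol.
Fuel reacted = 0.745 × 555 → ξ = 413.5 mol.
Outlet (n = n₀ + ν ξ):
  C₄H₁₀: 555 − 1(413.5) = 141.5
  O₂: 7323 − 6.5(413.5) = 4636
  CO₂: 0 + 4(413.5) = 1654
  H₂O: 0 + 5(413.5) = 2067

2070 mol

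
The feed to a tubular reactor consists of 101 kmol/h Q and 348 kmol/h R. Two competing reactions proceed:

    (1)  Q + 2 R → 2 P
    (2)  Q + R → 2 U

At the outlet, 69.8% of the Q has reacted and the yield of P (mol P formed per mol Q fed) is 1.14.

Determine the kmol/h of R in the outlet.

Yield of P: 2ξ₁ / 101 = 1.14 → ξ₁ = 57.57 kmol/h.
Conversion of Q: 1ξ₁ + 1ξ₂ = 0.698 × 101 = 70.5 → ξ₂ = 12.93 kmol/h.
Outlet amounts (n = n₀ + Σ ν·ξ):
  Q: 101 − 1(57.57) − 1(12.93) = 30.5
  R: 348 − 2(57.57) − 1(12.93) = 219.9
  P: 0 + 2(57.57) = 115.1
  U: 0 + 2(12.93) = 25.86

220 kmol/h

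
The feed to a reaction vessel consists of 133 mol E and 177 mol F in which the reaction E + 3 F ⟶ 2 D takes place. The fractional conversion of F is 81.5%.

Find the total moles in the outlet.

214 mol

F reacted = 0.815 × 177 = 144.3 mol; ν_F = −3, so ξ = 144.3/3 = 48.09 mol.
Outlet amounts (n = n₀ + ν ξ):
  E: 133 − 1(48.09) = 84.91
  F: 177 − 3(48.09) = 32.75
  D: 0 + 2(48.09) = 96.17
Total out = 84.91 + 32.75 + 96.17 = 213.8 mol.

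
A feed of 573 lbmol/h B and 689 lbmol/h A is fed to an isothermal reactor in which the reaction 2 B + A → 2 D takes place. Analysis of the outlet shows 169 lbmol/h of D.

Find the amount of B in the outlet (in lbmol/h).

404 lbmol/h

For D: n = n₀ + 2ξ → 169 = 0 + 2ξ, giving ξ = 84.5 lbmol/h.
Outlet amounts (n = n₀ + ν ξ):
  B: 573 − 2(84.5) = 404
  A: 689 − 1(84.5) = 604.5
  D: 0 + 2(84.5) = 169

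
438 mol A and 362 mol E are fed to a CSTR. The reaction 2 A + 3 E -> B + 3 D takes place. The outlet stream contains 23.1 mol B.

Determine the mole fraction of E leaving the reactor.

0.377

For B: n = n₀ + 1ξ → 23.1 = 0 + 1ξ, giving ξ = 23.1 mol.
Outlet amounts (n = n₀ + ν ξ):
  A: 438 − 2(23.1) = 391.8
  E: 362 − 3(23.1) = 292.7
  B: 0 + 1(23.1) = 23.1
  D: 0 + 3(23.1) = 69.3
Total out = 776.9 mol; y_E = 292.7 / 776.9 = 0.3768.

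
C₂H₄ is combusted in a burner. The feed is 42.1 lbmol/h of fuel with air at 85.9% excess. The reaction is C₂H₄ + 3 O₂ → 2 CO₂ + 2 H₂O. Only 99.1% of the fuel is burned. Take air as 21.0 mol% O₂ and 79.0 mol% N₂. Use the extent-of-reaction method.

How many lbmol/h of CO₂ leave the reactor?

Stoichiometric O₂ = 3 × 42.1 = 126.3 lbmol/h; O₂ fed = 126.3 × 1.859 = 234.8 lbmol/h.
N₂ fed = 234.8 × 79/21 = 883.3 lbmol/h.
Fuel reacted = 0.991 × 42.1 → ξ = 41.72 lbmol/h.
Outlet (n = n₀ + ν ξ):
  C₂H₄: 42.1 − 1(41.72) = 0.3789
  O₂: 234.8 − 3(41.72) = 109.6
  N₂: 883.3 (inert)
  CO₂: 0 + 2(41.72) = 83.44
  H₂O: 0 + 2(41.72) = 83.44

83.4 lbmol/h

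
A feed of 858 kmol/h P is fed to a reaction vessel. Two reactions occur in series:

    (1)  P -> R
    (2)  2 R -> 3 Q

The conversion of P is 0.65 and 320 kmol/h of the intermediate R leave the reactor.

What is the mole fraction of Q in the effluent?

0.365

Conversion of P: P consumed = 1ξ₁ = 0.65 × 858 → ξ₁ = 557.7 kmol/h.
R balance: n_R = 0 + 1ξ₁ − 2ξ₂ = 320 → ξ₂ = (1·557.7 − 320)/2 = 118.9 kmol/h.
Outlet amounts (n = n₀ + Σ ν·ξ):
  P: 858 − 1(557.7) = 300.3
  R: 0 + 1(557.7) − 2(118.9) = 320
  Q: 0 + 3(118.9) = 356.6
Total out = 976.9 kmol/h; y_Q = 356.6 / 976.9 = 0.365.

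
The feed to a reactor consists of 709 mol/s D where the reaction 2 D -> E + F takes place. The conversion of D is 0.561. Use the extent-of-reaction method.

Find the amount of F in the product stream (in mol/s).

D reacted = 0.561 × 709 = 397.7 mol/s; ν_D = −2, so ξ = 397.7/2 = 198.9 mol/s.
Outlet amounts (n = n₀ + ν ξ):
  D: 709 − 2(198.9) = 311.3
  E: 0 + 1(198.9) = 198.9
  F: 0 + 1(198.9) = 198.9

199 mol/s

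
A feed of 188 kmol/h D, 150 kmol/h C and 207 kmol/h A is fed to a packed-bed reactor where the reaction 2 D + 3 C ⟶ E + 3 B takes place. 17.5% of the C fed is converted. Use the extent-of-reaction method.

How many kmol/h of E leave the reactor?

8.75 kmol/h

C reacted = 0.175 × 150 = 26.25 kmol/h; ν_C = −3, so ξ = 26.25/3 = 8.75 kmol/h.
Outlet amounts (n = n₀ + ν ξ):
  D: 188 − 2(8.75) = 170.5
  C: 150 − 3(8.75) = 123.8
  E: 0 + 1(8.75) = 8.75
  B: 0 + 3(8.75) = 26.25
  A: 207 (inert)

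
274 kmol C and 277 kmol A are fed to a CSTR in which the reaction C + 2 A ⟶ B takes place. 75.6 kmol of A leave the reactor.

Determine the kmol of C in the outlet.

173 kmol

For A: n = n₀ − 2ξ → 75.6 = 277 − 2ξ, giving ξ = 100.7 kmol.
Outlet amounts (n = n₀ + ν ξ):
  C: 274 − 1(100.7) = 173.3
  A: 277 − 2(100.7) = 75.6
  B: 0 + 1(100.7) = 100.7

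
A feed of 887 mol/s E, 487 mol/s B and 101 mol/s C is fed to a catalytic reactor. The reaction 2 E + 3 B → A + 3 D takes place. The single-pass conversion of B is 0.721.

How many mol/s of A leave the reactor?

117 mol/s

B reacted = 0.721 × 487 = 351.1 mol/s; ν_B = −3, so ξ = 351.1/3 = 117 mol/s.
Outlet amounts (n = n₀ + ν ξ):
  E: 887 − 2(117) = 652.9
  B: 487 − 3(117) = 135.9
  A: 0 + 1(117) = 117
  D: 0 + 3(117) = 351.1
  C: 101 (inert)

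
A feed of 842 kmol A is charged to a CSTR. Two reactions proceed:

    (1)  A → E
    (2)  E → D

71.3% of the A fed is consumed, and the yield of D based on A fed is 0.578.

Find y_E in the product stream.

0.135

Conversion of A: A consumed = 1ξ₁ = 0.713 × 842 → ξ₁ = 600.3 kmol.
Yield of D: 1ξ₂ / 842 = 0.578 → ξ₂ = 486.7 kmol.
Outlet amounts (n = n₀ + Σ ν·ξ):
  A: 842 − 1(600.3) = 241.7
  E: 0 + 1(600.3) − 1(486.7) = 113.7
  D: 0 + 1(486.7) = 486.7
Total out = 842 kmol; y_E = 113.7 / 842 = 0.135.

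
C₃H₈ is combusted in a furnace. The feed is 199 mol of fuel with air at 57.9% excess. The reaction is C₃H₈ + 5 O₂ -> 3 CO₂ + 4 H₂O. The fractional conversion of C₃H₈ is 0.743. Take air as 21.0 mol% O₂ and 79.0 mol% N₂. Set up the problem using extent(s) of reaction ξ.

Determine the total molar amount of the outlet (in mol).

7830 mol

Stoichiometric O₂ = 5 × 199 = 995 mol; O₂ fed = 995 × 1.579 = 1571 mol.
N₂ fed = 1571 × 79/21 = 5910 mol.
Fuel reacted = 0.743 × 199 → ξ = 147.9 mol.
Outlet (n = n₀ + ν ξ):
  C₃H₈: 199 − 1(147.9) = 51.14
  O₂: 1571 − 5(147.9) = 831.8
  N₂: 5910 (inert)
  CO₂: 0 + 3(147.9) = 443.6
  H₂O: 0 + 4(147.9) = 591.4
Total out = 51.14 + 831.8 + 5910 + 443.6 + 591.4 = 7828 mol.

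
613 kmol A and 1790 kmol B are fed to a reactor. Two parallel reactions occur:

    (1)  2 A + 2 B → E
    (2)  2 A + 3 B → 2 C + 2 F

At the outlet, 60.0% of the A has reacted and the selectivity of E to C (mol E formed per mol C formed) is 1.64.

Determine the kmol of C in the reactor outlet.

85.9 kmol

Conversion of A: A consumed = 0.6 × 613 = 367.8 kmol = 2ξ₁ + 2ξ₂.
Selectivity: 1ξ₁ / (2ξ₂) = 1.64 → ξ₁ = 3.28 ξ₂.
Substitute: (2·3.28 + 2) ξ₂ = 367.8 → ξ₂ = 42.97 kmol, ξ₁ = 140.9 kmol.
Outlet amounts (n = n₀ + Σ ν·ξ):
  A: 613 − 2(140.9) − 2(42.97) = 245.2
  B: 1790 − 2(140.9) − 3(42.97) = 1379
  E: 0 + 1(140.9) = 140.9
  C: 0 + 2(42.97) = 85.93
  F: 0 + 2(42.97) = 85.93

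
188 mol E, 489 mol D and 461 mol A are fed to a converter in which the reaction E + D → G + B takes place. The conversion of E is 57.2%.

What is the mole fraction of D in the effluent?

E reacted = 0.572 × 188 = 107.5 mol; ν_E = −1, so ξ = 107.5/1 = 107.5 mol.
Outlet amounts (n = n₀ + ν ξ):
  E: 188 − 1(107.5) = 80.46
  D: 489 − 1(107.5) = 381.5
  G: 0 + 1(107.5) = 107.5
  B: 0 + 1(107.5) = 107.5
  A: 461 (inert)
Total out = 1138 mol; y_D = 381.5 / 1138 = 0.3352.

0.335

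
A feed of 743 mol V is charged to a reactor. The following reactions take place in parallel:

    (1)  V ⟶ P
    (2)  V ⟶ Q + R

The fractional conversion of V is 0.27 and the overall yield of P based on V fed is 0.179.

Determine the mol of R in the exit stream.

Yield of P: 1ξ₁ / 743 = 0.179 → ξ₁ = 133 mol.
Conversion of V: 1ξ₁ + 1ξ₂ = 0.27 × 743 = 200.6 → ξ₂ = 67.61 mol.
Outlet amounts (n = n₀ + Σ ν·ξ):
  V: 743 − 1(133) − 1(67.61) = 542.4
  P: 0 + 1(133) = 133
  Q: 0 + 1(67.61) = 67.61
  R: 0 + 1(67.61) = 67.61

67.6 mol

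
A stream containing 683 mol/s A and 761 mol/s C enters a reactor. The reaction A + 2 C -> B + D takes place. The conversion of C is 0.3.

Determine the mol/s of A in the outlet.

C reacted = 0.3 × 761 = 228.3 mol/s; ν_C = −2, so ξ = 228.3/2 = 114.1 mol/s.
Outlet amounts (n = n₀ + ν ξ):
  A: 683 − 1(114.1) = 568.9
  C: 761 − 2(114.1) = 532.7
  B: 0 + 1(114.1) = 114.1
  D: 0 + 1(114.1) = 114.1

569 mol/s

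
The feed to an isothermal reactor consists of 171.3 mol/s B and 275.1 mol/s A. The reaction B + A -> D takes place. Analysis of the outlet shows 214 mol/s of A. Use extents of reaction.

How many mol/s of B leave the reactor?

110 mol/s

For A: n = n₀ − 1ξ → 214 = 275.1 − 1ξ, giving ξ = 61.1 mol/s.
Outlet amounts (n = n₀ + ν ξ):
  B: 171.3 − 1(61.1) = 110.2
  A: 275.1 − 1(61.1) = 214
  D: 0 + 1(61.1) = 61.1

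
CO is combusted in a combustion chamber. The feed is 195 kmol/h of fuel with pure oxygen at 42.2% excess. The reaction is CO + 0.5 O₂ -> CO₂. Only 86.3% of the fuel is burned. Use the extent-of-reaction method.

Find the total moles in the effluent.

250 kmol/h

Stoichiometric O₂ = 0.5 × 195 = 97.5 kmol/h; O₂ fed = 97.5 × 1.422 = 138.6 kmol/h.
Fuel reacted = 0.863 × 195 → ξ = 168.3 kmol/h.
Outlet (n = n₀ + ν ξ):
  CO: 195 − 1(168.3) = 26.72
  O₂: 138.6 − 0.5(168.3) = 54.5
  CO₂: 0 + 1(168.3) = 168.3
Total out = 26.72 + 54.5 + 168.3 = 249.5 kmol/h.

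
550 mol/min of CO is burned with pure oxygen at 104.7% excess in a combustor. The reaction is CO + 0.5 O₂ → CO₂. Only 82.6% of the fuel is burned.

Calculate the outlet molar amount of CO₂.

454 mol/min

Stoichiometric O₂ = 0.5 × 550 = 275 mol/min; O₂ fed = 275 × 2.047 = 562.9 mol/min.
Fuel reacted = 0.826 × 550 → ξ = 454.3 mol/min.
Outlet (n = n₀ + ν ξ):
  CO: 550 − 1(454.3) = 95.7
  O₂: 562.9 − 0.5(454.3) = 335.8
  CO₂: 0 + 1(454.3) = 454.3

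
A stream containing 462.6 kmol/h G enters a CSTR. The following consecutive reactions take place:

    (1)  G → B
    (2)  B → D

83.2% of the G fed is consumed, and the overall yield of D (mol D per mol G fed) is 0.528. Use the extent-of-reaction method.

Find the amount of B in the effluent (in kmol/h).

Conversion of G: G consumed = 1ξ₁ = 0.832 × 462.6 → ξ₁ = 384.9 kmol/h.
Yield of D: 1ξ₂ / 462.6 = 0.528 → ξ₂ = 244.3 kmol/h.
Outlet amounts (n = n₀ + Σ ν·ξ):
  G: 462.6 − 1(384.9) = 77.72
  B: 0 + 1(384.9) − 1(244.3) = 140.6
  D: 0 + 1(244.3) = 244.3

141 kmol/h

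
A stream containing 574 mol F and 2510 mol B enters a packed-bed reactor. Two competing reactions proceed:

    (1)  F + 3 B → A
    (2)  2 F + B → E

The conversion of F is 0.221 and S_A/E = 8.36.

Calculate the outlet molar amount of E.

12.2 mol

Conversion of F: F consumed = 0.221 × 574 = 126.9 mol = 1ξ₁ + 2ξ₂.
Selectivity: 1ξ₁ / (1ξ₂) = 8.36 → ξ₁ = 8.36 ξ₂.
Substitute: (1·8.36 + 2) ξ₂ = 126.9 → ξ₂ = 12.24 mol, ξ₁ = 102.4 mol.
Outlet amounts (n = n₀ + Σ ν·ξ):
  F: 574 − 1(102.4) − 2(12.24) = 447.1
  B: 2510 − 3(102.4) − 1(12.24) = 2191
  A: 0 + 1(102.4) = 102.4
  E: 0 + 1(12.24) = 12.24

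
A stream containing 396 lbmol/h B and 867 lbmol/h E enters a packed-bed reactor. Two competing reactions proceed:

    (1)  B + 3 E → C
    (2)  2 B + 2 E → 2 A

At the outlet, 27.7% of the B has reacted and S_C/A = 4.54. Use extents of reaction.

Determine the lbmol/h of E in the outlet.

Conversion of B: B consumed = 0.277 × 396 = 109.7 lbmol/h = 1ξ₁ + 2ξ₂.
Selectivity: 1ξ₁ / (2ξ₂) = 4.54 → ξ₁ = 9.08 ξ₂.
Substitute: (1·9.08 + 2) ξ₂ = 109.7 → ξ₂ = 9.9 lbmol/h, ξ₁ = 89.89 lbmol/h.
Outlet amounts (n = n₀ + Σ ν·ξ):
  B: 396 − 1(89.89) − 2(9.9) = 286.3
  E: 867 − 3(89.89) − 2(9.9) = 577.5
  C: 0 + 1(89.89) = 89.89
  A: 0 + 2(9.9) = 19.8

578 lbmol/h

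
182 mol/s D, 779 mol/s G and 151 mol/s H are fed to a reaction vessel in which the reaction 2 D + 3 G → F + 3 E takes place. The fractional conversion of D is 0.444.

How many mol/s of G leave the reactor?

D reacted = 0.444 × 182 = 80.81 mol/s; ν_D = −2, so ξ = 80.81/2 = 40.4 mol/s.
Outlet amounts (n = n₀ + ν ξ):
  D: 182 − 2(40.4) = 101.2
  G: 779 − 3(40.4) = 657.8
  F: 0 + 1(40.4) = 40.4
  E: 0 + 3(40.4) = 121.2
  H: 151 (inert)

658 mol/s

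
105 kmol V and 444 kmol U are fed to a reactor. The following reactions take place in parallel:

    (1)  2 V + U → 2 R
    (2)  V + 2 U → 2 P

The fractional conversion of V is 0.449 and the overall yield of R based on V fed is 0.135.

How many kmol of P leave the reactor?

Yield of R: 2ξ₁ / 105 = 0.135 → ξ₁ = 7.088 kmol.
Conversion of V: 2ξ₁ + 1ξ₂ = 0.449 × 105 = 47.15 → ξ₂ = 32.97 kmol.
Outlet amounts (n = n₀ + Σ ν·ξ):
  V: 105 − 2(7.088) − 1(32.97) = 57.86
  U: 444 − 1(7.088) − 2(32.97) = 371
  R: 0 + 2(7.088) = 14.18
  P: 0 + 2(32.97) = 65.94

65.9 kmol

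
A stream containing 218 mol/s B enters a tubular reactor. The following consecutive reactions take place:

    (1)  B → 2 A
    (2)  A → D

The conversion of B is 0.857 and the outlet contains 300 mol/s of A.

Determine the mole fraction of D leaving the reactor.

0.182

Conversion of B: B consumed = 1ξ₁ = 0.857 × 218 → ξ₁ = 186.8 mol/s.
A balance: n_A = 0 + 2ξ₁ − 1ξ₂ = 300 → ξ₂ = (2·186.8 − 300)/1 = 73.65 mol/s.
Outlet amounts (n = n₀ + Σ ν·ξ):
  B: 218 − 1(186.8) = 31.17
  A: 0 + 2(186.8) − 1(73.65) = 300
  D: 0 + 1(73.65) = 73.65
Total out = 404.8 mol/s; y_D = 73.65 / 404.8 = 0.1819.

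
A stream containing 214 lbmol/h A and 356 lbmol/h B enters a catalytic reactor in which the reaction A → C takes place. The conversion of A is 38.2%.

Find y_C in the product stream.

A reacted = 0.382 × 214 = 81.75 lbmol/h; ν_A = −1, so ξ = 81.75/1 = 81.75 lbmol/h.
Outlet amounts (n = n₀ + ν ξ):
  A: 214 − 1(81.75) = 132.3
  C: 0 + 1(81.75) = 81.75
  B: 356 (inert)
Total out = 570 lbmol/h; y_C = 81.75 / 570 = 0.1434.

0.143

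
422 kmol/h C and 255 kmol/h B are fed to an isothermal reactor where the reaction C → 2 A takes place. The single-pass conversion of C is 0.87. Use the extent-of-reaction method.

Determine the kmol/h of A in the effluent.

C reacted = 0.87 × 422 = 367.1 kmol/h; ν_C = −1, so ξ = 367.1/1 = 367.1 kmol/h.
Outlet amounts (n = n₀ + ν ξ):
  C: 422 − 1(367.1) = 54.86
  A: 0 + 2(367.1) = 734.3
  B: 255 (inert)

734 kmol/h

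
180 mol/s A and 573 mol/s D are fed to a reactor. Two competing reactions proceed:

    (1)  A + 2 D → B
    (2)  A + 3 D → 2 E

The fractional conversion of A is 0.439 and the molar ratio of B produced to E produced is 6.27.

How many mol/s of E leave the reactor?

Conversion of A: A consumed = 0.439 × 180 = 79.02 mol/s = 1ξ₁ + 1ξ₂.
Selectivity: 1ξ₁ / (2ξ₂) = 6.27 → ξ₁ = 12.54 ξ₂.
Substitute: (1·12.54 + 1) ξ₂ = 79.02 → ξ₂ = 5.836 mol/s, ξ₁ = 73.18 mol/s.
Outlet amounts (n = n₀ + Σ ν·ξ):
  A: 180 − 1(73.18) − 1(5.836) = 101
  D: 573 − 2(73.18) − 3(5.836) = 409.1
  B: 0 + 1(73.18) = 73.18
  E: 0 + 2(5.836) = 11.67

11.7 mol/s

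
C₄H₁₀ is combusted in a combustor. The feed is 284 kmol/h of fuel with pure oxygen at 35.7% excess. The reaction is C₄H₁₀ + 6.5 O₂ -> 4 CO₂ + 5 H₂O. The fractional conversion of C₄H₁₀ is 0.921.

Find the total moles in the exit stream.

3180 kmol/h

Stoichiometric O₂ = 6.5 × 284 = 1846 kmol/h; O₂ fed = 1846 × 1.357 = 2505 kmol/h.
Fuel reacted = 0.921 × 284 → ξ = 261.6 kmol/h.
Outlet (n = n₀ + ν ξ):
  C₄H₁₀: 284 − 1(261.6) = 22.44
  O₂: 2505 − 6.5(261.6) = 804.9
  CO₂: 0 + 4(261.6) = 1046
  H₂O: 0 + 5(261.6) = 1308
Total out = 22.44 + 804.9 + 1046 + 1308 = 3181 kmol/h.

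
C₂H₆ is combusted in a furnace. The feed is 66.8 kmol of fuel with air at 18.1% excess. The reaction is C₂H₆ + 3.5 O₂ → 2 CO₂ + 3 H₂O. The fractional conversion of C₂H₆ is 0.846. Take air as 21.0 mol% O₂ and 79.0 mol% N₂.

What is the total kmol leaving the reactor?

Stoichiometric O₂ = 3.5 × 66.8 = 233.8 kmol; O₂ fed = 233.8 × 1.181 = 276.1 kmol.
N₂ fed = 276.1 × 79/21 = 1039 kmol.
Fuel reacted = 0.846 × 66.8 → ξ = 56.51 kmol.
Outlet (n = n₀ + ν ξ):
  C₂H₆: 66.8 − 1(56.51) = 10.29
  O₂: 276.1 − 3.5(56.51) = 78.32
  N₂: 1039 (inert)
  CO₂: 0 + 2(56.51) = 113
  H₂O: 0 + 3(56.51) = 169.5
Total out = 10.29 + 78.32 + 1039 + 113 + 169.5 = 1410 kmol.

1410 kmol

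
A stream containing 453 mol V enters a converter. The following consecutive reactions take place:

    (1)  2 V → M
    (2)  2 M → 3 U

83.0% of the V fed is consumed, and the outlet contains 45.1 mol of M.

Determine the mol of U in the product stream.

214 mol

Conversion of V: V consumed = 2ξ₁ = 0.83 × 453 → ξ₁ = 188 mol.
M balance: n_M = 0 + 1ξ₁ − 2ξ₂ = 45.1 → ξ₂ = (1·188 − 45.1)/2 = 71.45 mol.
Outlet amounts (n = n₀ + Σ ν·ξ):
  V: 453 − 2(188) = 77.01
  M: 0 + 1(188) − 2(71.45) = 45.1
  U: 0 + 3(71.45) = 214.3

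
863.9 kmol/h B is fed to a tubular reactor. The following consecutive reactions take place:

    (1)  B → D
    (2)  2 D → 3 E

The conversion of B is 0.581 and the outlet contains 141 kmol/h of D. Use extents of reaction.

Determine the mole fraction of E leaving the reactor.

0.518

Conversion of B: B consumed = 1ξ₁ = 0.581 × 863.9 → ξ₁ = 501.9 kmol/h.
D balance: n_D = 0 + 1ξ₁ − 2ξ₂ = 141 → ξ₂ = (1·501.9 − 141)/2 = 180.5 kmol/h.
Outlet amounts (n = n₀ + Σ ν·ξ):
  B: 863.9 − 1(501.9) = 362
  D: 0 + 1(501.9) − 2(180.5) = 141
  E: 0 + 3(180.5) = 541.4
Total out = 1044 kmol/h; y_E = 541.4 / 1044 = 0.5184.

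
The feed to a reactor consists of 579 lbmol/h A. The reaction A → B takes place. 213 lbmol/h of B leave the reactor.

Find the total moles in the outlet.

For B: n = n₀ + 1ξ → 213 = 0 + 1ξ, giving ξ = 213 lbmol/h.
Outlet amounts (n = n₀ + ν ξ):
  A: 579 − 1(213) = 366
  B: 0 + 1(213) = 213
Total out = 366 + 213 = 579 lbmol/h.

579 lbmol/h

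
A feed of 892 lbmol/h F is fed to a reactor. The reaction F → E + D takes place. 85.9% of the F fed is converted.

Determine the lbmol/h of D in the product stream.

F reacted = 0.859 × 892 = 766.2 lbmol/h; ν_F = −1, so ξ = 766.2/1 = 766.2 lbmol/h.
Outlet amounts (n = n₀ + ν ξ):
  F: 892 − 1(766.2) = 125.8
  E: 0 + 1(766.2) = 766.2
  D: 0 + 1(766.2) = 766.2

766 lbmol/h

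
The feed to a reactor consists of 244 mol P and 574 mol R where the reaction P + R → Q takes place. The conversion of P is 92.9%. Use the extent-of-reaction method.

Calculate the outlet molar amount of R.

P reacted = 0.929 × 244 = 226.7 mol; ν_P = −1, so ξ = 226.7/1 = 226.7 mol.
Outlet amounts (n = n₀ + ν ξ):
  P: 244 − 1(226.7) = 17.32
  R: 574 − 1(226.7) = 347.3
  Q: 0 + 1(226.7) = 226.7

347 mol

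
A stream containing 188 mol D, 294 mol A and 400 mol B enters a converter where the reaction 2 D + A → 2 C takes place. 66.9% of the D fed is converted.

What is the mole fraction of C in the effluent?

0.154

D reacted = 0.669 × 188 = 125.8 mol; ν_D = −2, so ξ = 125.8/2 = 62.89 mol.
Outlet amounts (n = n₀ + ν ξ):
  D: 188 − 2(62.89) = 62.23
  A: 294 − 1(62.89) = 231.1
  C: 0 + 2(62.89) = 125.8
  B: 400 (inert)
Total out = 819.1 mol; y_C = 125.8 / 819.1 = 0.1535.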